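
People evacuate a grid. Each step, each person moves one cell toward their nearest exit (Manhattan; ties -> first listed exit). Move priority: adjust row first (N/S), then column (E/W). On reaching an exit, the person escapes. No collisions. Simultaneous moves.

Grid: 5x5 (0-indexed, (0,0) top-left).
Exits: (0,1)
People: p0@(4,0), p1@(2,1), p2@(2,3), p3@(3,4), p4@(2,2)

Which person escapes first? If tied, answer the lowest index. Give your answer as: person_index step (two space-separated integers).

Answer: 1 2

Derivation:
Step 1: p0:(4,0)->(3,0) | p1:(2,1)->(1,1) | p2:(2,3)->(1,3) | p3:(3,4)->(2,4) | p4:(2,2)->(1,2)
Step 2: p0:(3,0)->(2,0) | p1:(1,1)->(0,1)->EXIT | p2:(1,3)->(0,3) | p3:(2,4)->(1,4) | p4:(1,2)->(0,2)
Step 3: p0:(2,0)->(1,0) | p1:escaped | p2:(0,3)->(0,2) | p3:(1,4)->(0,4) | p4:(0,2)->(0,1)->EXIT
Step 4: p0:(1,0)->(0,0) | p1:escaped | p2:(0,2)->(0,1)->EXIT | p3:(0,4)->(0,3) | p4:escaped
Step 5: p0:(0,0)->(0,1)->EXIT | p1:escaped | p2:escaped | p3:(0,3)->(0,2) | p4:escaped
Step 6: p0:escaped | p1:escaped | p2:escaped | p3:(0,2)->(0,1)->EXIT | p4:escaped
Exit steps: [5, 2, 4, 6, 3]
First to escape: p1 at step 2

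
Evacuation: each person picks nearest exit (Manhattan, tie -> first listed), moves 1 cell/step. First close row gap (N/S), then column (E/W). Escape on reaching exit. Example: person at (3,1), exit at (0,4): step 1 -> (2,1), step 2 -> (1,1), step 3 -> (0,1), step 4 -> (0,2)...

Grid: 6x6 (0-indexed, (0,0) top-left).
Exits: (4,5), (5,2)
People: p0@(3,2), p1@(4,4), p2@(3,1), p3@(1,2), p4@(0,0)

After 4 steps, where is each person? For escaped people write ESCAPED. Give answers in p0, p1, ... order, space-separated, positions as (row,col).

Step 1: p0:(3,2)->(4,2) | p1:(4,4)->(4,5)->EXIT | p2:(3,1)->(4,1) | p3:(1,2)->(2,2) | p4:(0,0)->(1,0)
Step 2: p0:(4,2)->(5,2)->EXIT | p1:escaped | p2:(4,1)->(5,1) | p3:(2,2)->(3,2) | p4:(1,0)->(2,0)
Step 3: p0:escaped | p1:escaped | p2:(5,1)->(5,2)->EXIT | p3:(3,2)->(4,2) | p4:(2,0)->(3,0)
Step 4: p0:escaped | p1:escaped | p2:escaped | p3:(4,2)->(5,2)->EXIT | p4:(3,0)->(4,0)

ESCAPED ESCAPED ESCAPED ESCAPED (4,0)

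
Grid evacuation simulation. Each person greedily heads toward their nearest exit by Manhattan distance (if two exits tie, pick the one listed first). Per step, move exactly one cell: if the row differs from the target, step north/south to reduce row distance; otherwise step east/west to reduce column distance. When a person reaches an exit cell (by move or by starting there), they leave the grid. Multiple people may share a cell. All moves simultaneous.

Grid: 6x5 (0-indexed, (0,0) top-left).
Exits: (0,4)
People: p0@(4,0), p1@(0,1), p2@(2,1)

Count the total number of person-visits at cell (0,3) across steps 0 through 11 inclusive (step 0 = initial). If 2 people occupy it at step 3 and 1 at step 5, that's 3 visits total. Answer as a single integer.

Step 0: p0@(4,0) p1@(0,1) p2@(2,1) -> at (0,3): 0 [-], cum=0
Step 1: p0@(3,0) p1@(0,2) p2@(1,1) -> at (0,3): 0 [-], cum=0
Step 2: p0@(2,0) p1@(0,3) p2@(0,1) -> at (0,3): 1 [p1], cum=1
Step 3: p0@(1,0) p1@ESC p2@(0,2) -> at (0,3): 0 [-], cum=1
Step 4: p0@(0,0) p1@ESC p2@(0,3) -> at (0,3): 1 [p2], cum=2
Step 5: p0@(0,1) p1@ESC p2@ESC -> at (0,3): 0 [-], cum=2
Step 6: p0@(0,2) p1@ESC p2@ESC -> at (0,3): 0 [-], cum=2
Step 7: p0@(0,3) p1@ESC p2@ESC -> at (0,3): 1 [p0], cum=3
Step 8: p0@ESC p1@ESC p2@ESC -> at (0,3): 0 [-], cum=3
Total visits = 3

Answer: 3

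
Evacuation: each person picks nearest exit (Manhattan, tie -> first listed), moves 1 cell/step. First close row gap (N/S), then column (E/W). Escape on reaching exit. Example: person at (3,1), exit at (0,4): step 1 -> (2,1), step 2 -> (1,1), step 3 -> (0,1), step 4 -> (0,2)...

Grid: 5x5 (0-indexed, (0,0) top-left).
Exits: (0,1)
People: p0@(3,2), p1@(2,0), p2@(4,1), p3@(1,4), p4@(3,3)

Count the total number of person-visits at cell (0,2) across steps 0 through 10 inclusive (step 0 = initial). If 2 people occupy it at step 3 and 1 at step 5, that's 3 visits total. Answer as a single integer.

Answer: 3

Derivation:
Step 0: p0@(3,2) p1@(2,0) p2@(4,1) p3@(1,4) p4@(3,3) -> at (0,2): 0 [-], cum=0
Step 1: p0@(2,2) p1@(1,0) p2@(3,1) p3@(0,4) p4@(2,3) -> at (0,2): 0 [-], cum=0
Step 2: p0@(1,2) p1@(0,0) p2@(2,1) p3@(0,3) p4@(1,3) -> at (0,2): 0 [-], cum=0
Step 3: p0@(0,2) p1@ESC p2@(1,1) p3@(0,2) p4@(0,3) -> at (0,2): 2 [p0,p3], cum=2
Step 4: p0@ESC p1@ESC p2@ESC p3@ESC p4@(0,2) -> at (0,2): 1 [p4], cum=3
Step 5: p0@ESC p1@ESC p2@ESC p3@ESC p4@ESC -> at (0,2): 0 [-], cum=3
Total visits = 3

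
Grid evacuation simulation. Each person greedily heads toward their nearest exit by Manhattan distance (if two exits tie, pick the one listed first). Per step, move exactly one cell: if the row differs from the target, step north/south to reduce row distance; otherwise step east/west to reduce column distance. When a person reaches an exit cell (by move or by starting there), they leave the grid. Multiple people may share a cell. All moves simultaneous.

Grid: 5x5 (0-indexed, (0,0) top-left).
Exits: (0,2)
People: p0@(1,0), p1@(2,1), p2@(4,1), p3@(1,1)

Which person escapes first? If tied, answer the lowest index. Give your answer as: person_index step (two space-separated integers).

Answer: 3 2

Derivation:
Step 1: p0:(1,0)->(0,0) | p1:(2,1)->(1,1) | p2:(4,1)->(3,1) | p3:(1,1)->(0,1)
Step 2: p0:(0,0)->(0,1) | p1:(1,1)->(0,1) | p2:(3,1)->(2,1) | p3:(0,1)->(0,2)->EXIT
Step 3: p0:(0,1)->(0,2)->EXIT | p1:(0,1)->(0,2)->EXIT | p2:(2,1)->(1,1) | p3:escaped
Step 4: p0:escaped | p1:escaped | p2:(1,1)->(0,1) | p3:escaped
Step 5: p0:escaped | p1:escaped | p2:(0,1)->(0,2)->EXIT | p3:escaped
Exit steps: [3, 3, 5, 2]
First to escape: p3 at step 2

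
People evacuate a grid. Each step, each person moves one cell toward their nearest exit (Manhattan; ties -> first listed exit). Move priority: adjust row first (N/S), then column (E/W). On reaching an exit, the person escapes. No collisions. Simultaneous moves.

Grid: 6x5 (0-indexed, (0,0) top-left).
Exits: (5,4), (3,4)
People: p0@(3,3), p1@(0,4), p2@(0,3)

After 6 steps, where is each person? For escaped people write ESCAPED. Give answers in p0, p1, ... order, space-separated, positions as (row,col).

Step 1: p0:(3,3)->(3,4)->EXIT | p1:(0,4)->(1,4) | p2:(0,3)->(1,3)
Step 2: p0:escaped | p1:(1,4)->(2,4) | p2:(1,3)->(2,3)
Step 3: p0:escaped | p1:(2,4)->(3,4)->EXIT | p2:(2,3)->(3,3)
Step 4: p0:escaped | p1:escaped | p2:(3,3)->(3,4)->EXIT

ESCAPED ESCAPED ESCAPED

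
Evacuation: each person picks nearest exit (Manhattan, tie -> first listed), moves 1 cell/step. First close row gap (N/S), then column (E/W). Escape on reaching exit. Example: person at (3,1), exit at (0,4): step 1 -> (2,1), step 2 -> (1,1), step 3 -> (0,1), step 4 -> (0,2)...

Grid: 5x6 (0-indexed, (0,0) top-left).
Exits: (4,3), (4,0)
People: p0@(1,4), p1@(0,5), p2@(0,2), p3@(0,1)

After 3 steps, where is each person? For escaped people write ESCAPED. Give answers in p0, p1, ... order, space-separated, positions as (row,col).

Step 1: p0:(1,4)->(2,4) | p1:(0,5)->(1,5) | p2:(0,2)->(1,2) | p3:(0,1)->(1,1)
Step 2: p0:(2,4)->(3,4) | p1:(1,5)->(2,5) | p2:(1,2)->(2,2) | p3:(1,1)->(2,1)
Step 3: p0:(3,4)->(4,4) | p1:(2,5)->(3,5) | p2:(2,2)->(3,2) | p3:(2,1)->(3,1)

(4,4) (3,5) (3,2) (3,1)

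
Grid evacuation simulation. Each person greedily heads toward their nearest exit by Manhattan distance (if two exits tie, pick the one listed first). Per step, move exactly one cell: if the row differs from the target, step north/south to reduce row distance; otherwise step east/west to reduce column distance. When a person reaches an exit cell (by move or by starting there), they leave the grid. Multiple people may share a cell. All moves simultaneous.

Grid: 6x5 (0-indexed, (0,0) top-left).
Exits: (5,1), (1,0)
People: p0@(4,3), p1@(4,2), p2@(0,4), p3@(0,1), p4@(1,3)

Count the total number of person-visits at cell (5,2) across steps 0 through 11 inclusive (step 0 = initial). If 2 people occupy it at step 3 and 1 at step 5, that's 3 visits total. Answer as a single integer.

Step 0: p0@(4,3) p1@(4,2) p2@(0,4) p3@(0,1) p4@(1,3) -> at (5,2): 0 [-], cum=0
Step 1: p0@(5,3) p1@(5,2) p2@(1,4) p3@(1,1) p4@(1,2) -> at (5,2): 1 [p1], cum=1
Step 2: p0@(5,2) p1@ESC p2@(1,3) p3@ESC p4@(1,1) -> at (5,2): 1 [p0], cum=2
Step 3: p0@ESC p1@ESC p2@(1,2) p3@ESC p4@ESC -> at (5,2): 0 [-], cum=2
Step 4: p0@ESC p1@ESC p2@(1,1) p3@ESC p4@ESC -> at (5,2): 0 [-], cum=2
Step 5: p0@ESC p1@ESC p2@ESC p3@ESC p4@ESC -> at (5,2): 0 [-], cum=2
Total visits = 2

Answer: 2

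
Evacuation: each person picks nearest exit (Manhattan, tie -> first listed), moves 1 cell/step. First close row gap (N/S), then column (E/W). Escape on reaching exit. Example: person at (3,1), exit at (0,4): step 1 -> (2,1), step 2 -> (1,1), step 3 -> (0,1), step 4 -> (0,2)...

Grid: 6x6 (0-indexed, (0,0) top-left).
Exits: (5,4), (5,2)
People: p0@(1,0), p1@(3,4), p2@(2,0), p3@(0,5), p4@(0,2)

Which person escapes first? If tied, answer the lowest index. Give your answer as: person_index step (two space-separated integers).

Step 1: p0:(1,0)->(2,0) | p1:(3,4)->(4,4) | p2:(2,0)->(3,0) | p3:(0,5)->(1,5) | p4:(0,2)->(1,2)
Step 2: p0:(2,0)->(3,0) | p1:(4,4)->(5,4)->EXIT | p2:(3,0)->(4,0) | p3:(1,5)->(2,5) | p4:(1,2)->(2,2)
Step 3: p0:(3,0)->(4,0) | p1:escaped | p2:(4,0)->(5,0) | p3:(2,5)->(3,5) | p4:(2,2)->(3,2)
Step 4: p0:(4,0)->(5,0) | p1:escaped | p2:(5,0)->(5,1) | p3:(3,5)->(4,5) | p4:(3,2)->(4,2)
Step 5: p0:(5,0)->(5,1) | p1:escaped | p2:(5,1)->(5,2)->EXIT | p3:(4,5)->(5,5) | p4:(4,2)->(5,2)->EXIT
Step 6: p0:(5,1)->(5,2)->EXIT | p1:escaped | p2:escaped | p3:(5,5)->(5,4)->EXIT | p4:escaped
Exit steps: [6, 2, 5, 6, 5]
First to escape: p1 at step 2

Answer: 1 2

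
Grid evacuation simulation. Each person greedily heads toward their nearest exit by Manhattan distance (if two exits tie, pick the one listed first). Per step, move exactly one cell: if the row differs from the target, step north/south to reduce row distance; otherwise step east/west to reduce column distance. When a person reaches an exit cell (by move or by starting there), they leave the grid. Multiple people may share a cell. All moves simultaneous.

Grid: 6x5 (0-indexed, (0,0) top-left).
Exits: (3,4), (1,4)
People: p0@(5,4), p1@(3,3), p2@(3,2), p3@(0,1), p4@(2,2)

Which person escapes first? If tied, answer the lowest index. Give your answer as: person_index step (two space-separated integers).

Answer: 1 1

Derivation:
Step 1: p0:(5,4)->(4,4) | p1:(3,3)->(3,4)->EXIT | p2:(3,2)->(3,3) | p3:(0,1)->(1,1) | p4:(2,2)->(3,2)
Step 2: p0:(4,4)->(3,4)->EXIT | p1:escaped | p2:(3,3)->(3,4)->EXIT | p3:(1,1)->(1,2) | p4:(3,2)->(3,3)
Step 3: p0:escaped | p1:escaped | p2:escaped | p3:(1,2)->(1,3) | p4:(3,3)->(3,4)->EXIT
Step 4: p0:escaped | p1:escaped | p2:escaped | p3:(1,3)->(1,4)->EXIT | p4:escaped
Exit steps: [2, 1, 2, 4, 3]
First to escape: p1 at step 1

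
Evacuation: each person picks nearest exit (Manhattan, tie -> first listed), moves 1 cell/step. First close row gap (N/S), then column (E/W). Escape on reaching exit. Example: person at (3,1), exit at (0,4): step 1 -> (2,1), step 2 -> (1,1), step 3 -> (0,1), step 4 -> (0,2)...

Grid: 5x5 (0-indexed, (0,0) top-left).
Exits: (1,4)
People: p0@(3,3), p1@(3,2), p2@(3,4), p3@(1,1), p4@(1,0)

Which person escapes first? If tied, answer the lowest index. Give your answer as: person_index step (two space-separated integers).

Step 1: p0:(3,3)->(2,3) | p1:(3,2)->(2,2) | p2:(3,4)->(2,4) | p3:(1,1)->(1,2) | p4:(1,0)->(1,1)
Step 2: p0:(2,3)->(1,3) | p1:(2,2)->(1,2) | p2:(2,4)->(1,4)->EXIT | p3:(1,2)->(1,3) | p4:(1,1)->(1,2)
Step 3: p0:(1,3)->(1,4)->EXIT | p1:(1,2)->(1,3) | p2:escaped | p3:(1,3)->(1,4)->EXIT | p4:(1,2)->(1,3)
Step 4: p0:escaped | p1:(1,3)->(1,4)->EXIT | p2:escaped | p3:escaped | p4:(1,3)->(1,4)->EXIT
Exit steps: [3, 4, 2, 3, 4]
First to escape: p2 at step 2

Answer: 2 2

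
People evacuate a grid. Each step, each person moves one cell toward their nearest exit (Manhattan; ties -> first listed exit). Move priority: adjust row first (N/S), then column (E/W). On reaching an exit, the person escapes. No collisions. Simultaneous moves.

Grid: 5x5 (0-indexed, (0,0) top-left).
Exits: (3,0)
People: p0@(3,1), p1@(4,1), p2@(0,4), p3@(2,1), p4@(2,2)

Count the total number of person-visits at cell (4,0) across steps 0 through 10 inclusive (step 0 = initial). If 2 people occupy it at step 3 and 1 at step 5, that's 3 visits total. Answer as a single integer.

Step 0: p0@(3,1) p1@(4,1) p2@(0,4) p3@(2,1) p4@(2,2) -> at (4,0): 0 [-], cum=0
Step 1: p0@ESC p1@(3,1) p2@(1,4) p3@(3,1) p4@(3,2) -> at (4,0): 0 [-], cum=0
Step 2: p0@ESC p1@ESC p2@(2,4) p3@ESC p4@(3,1) -> at (4,0): 0 [-], cum=0
Step 3: p0@ESC p1@ESC p2@(3,4) p3@ESC p4@ESC -> at (4,0): 0 [-], cum=0
Step 4: p0@ESC p1@ESC p2@(3,3) p3@ESC p4@ESC -> at (4,0): 0 [-], cum=0
Step 5: p0@ESC p1@ESC p2@(3,2) p3@ESC p4@ESC -> at (4,0): 0 [-], cum=0
Step 6: p0@ESC p1@ESC p2@(3,1) p3@ESC p4@ESC -> at (4,0): 0 [-], cum=0
Step 7: p0@ESC p1@ESC p2@ESC p3@ESC p4@ESC -> at (4,0): 0 [-], cum=0
Total visits = 0

Answer: 0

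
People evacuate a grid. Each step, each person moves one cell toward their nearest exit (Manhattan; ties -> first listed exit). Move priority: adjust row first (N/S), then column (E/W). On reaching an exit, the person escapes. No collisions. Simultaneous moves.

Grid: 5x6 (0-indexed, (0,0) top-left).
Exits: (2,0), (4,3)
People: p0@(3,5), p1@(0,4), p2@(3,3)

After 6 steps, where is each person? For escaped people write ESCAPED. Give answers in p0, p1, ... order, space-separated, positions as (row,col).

Step 1: p0:(3,5)->(4,5) | p1:(0,4)->(1,4) | p2:(3,3)->(4,3)->EXIT
Step 2: p0:(4,5)->(4,4) | p1:(1,4)->(2,4) | p2:escaped
Step 3: p0:(4,4)->(4,3)->EXIT | p1:(2,4)->(3,4) | p2:escaped
Step 4: p0:escaped | p1:(3,4)->(4,4) | p2:escaped
Step 5: p0:escaped | p1:(4,4)->(4,3)->EXIT | p2:escaped

ESCAPED ESCAPED ESCAPED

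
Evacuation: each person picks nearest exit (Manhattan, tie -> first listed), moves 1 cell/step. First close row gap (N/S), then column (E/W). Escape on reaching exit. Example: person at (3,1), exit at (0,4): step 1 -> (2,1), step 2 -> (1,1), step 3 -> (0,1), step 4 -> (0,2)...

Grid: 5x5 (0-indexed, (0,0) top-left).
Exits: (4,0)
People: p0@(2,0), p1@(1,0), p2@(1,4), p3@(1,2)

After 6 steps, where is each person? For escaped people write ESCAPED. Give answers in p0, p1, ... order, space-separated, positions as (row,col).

Step 1: p0:(2,0)->(3,0) | p1:(1,0)->(2,0) | p2:(1,4)->(2,4) | p3:(1,2)->(2,2)
Step 2: p0:(3,0)->(4,0)->EXIT | p1:(2,0)->(3,0) | p2:(2,4)->(3,4) | p3:(2,2)->(3,2)
Step 3: p0:escaped | p1:(3,0)->(4,0)->EXIT | p2:(3,4)->(4,4) | p3:(3,2)->(4,2)
Step 4: p0:escaped | p1:escaped | p2:(4,4)->(4,3) | p3:(4,2)->(4,1)
Step 5: p0:escaped | p1:escaped | p2:(4,3)->(4,2) | p3:(4,1)->(4,0)->EXIT
Step 6: p0:escaped | p1:escaped | p2:(4,2)->(4,1) | p3:escaped

ESCAPED ESCAPED (4,1) ESCAPED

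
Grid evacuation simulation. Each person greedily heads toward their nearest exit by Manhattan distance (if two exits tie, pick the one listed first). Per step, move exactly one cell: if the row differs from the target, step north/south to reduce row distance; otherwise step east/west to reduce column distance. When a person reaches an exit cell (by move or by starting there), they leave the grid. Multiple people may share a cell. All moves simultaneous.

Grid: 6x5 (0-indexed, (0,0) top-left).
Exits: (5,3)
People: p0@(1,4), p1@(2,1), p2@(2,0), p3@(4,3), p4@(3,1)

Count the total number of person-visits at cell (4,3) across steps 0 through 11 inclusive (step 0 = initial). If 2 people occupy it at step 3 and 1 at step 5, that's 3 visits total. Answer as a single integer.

Answer: 1

Derivation:
Step 0: p0@(1,4) p1@(2,1) p2@(2,0) p3@(4,3) p4@(3,1) -> at (4,3): 1 [p3], cum=1
Step 1: p0@(2,4) p1@(3,1) p2@(3,0) p3@ESC p4@(4,1) -> at (4,3): 0 [-], cum=1
Step 2: p0@(3,4) p1@(4,1) p2@(4,0) p3@ESC p4@(5,1) -> at (4,3): 0 [-], cum=1
Step 3: p0@(4,4) p1@(5,1) p2@(5,0) p3@ESC p4@(5,2) -> at (4,3): 0 [-], cum=1
Step 4: p0@(5,4) p1@(5,2) p2@(5,1) p3@ESC p4@ESC -> at (4,3): 0 [-], cum=1
Step 5: p0@ESC p1@ESC p2@(5,2) p3@ESC p4@ESC -> at (4,3): 0 [-], cum=1
Step 6: p0@ESC p1@ESC p2@ESC p3@ESC p4@ESC -> at (4,3): 0 [-], cum=1
Total visits = 1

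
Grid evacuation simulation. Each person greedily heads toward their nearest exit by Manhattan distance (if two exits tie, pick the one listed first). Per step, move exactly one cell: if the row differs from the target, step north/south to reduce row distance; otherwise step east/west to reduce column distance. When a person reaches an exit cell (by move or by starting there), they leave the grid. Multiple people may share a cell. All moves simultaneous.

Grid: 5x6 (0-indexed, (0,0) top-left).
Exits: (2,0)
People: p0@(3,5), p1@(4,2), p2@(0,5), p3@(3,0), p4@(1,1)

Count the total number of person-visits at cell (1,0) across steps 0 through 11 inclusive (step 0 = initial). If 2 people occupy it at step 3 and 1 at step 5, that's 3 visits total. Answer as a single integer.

Answer: 0

Derivation:
Step 0: p0@(3,5) p1@(4,2) p2@(0,5) p3@(3,0) p4@(1,1) -> at (1,0): 0 [-], cum=0
Step 1: p0@(2,5) p1@(3,2) p2@(1,5) p3@ESC p4@(2,1) -> at (1,0): 0 [-], cum=0
Step 2: p0@(2,4) p1@(2,2) p2@(2,5) p3@ESC p4@ESC -> at (1,0): 0 [-], cum=0
Step 3: p0@(2,3) p1@(2,1) p2@(2,4) p3@ESC p4@ESC -> at (1,0): 0 [-], cum=0
Step 4: p0@(2,2) p1@ESC p2@(2,3) p3@ESC p4@ESC -> at (1,0): 0 [-], cum=0
Step 5: p0@(2,1) p1@ESC p2@(2,2) p3@ESC p4@ESC -> at (1,0): 0 [-], cum=0
Step 6: p0@ESC p1@ESC p2@(2,1) p3@ESC p4@ESC -> at (1,0): 0 [-], cum=0
Step 7: p0@ESC p1@ESC p2@ESC p3@ESC p4@ESC -> at (1,0): 0 [-], cum=0
Total visits = 0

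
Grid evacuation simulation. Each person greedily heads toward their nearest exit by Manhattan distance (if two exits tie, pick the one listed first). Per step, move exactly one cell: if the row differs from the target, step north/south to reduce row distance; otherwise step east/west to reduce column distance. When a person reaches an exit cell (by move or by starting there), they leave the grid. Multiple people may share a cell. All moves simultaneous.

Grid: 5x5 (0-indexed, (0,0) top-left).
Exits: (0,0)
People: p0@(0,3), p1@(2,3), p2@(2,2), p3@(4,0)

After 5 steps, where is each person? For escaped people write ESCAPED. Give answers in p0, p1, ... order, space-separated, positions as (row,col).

Step 1: p0:(0,3)->(0,2) | p1:(2,3)->(1,3) | p2:(2,2)->(1,2) | p3:(4,0)->(3,0)
Step 2: p0:(0,2)->(0,1) | p1:(1,3)->(0,3) | p2:(1,2)->(0,2) | p3:(3,0)->(2,0)
Step 3: p0:(0,1)->(0,0)->EXIT | p1:(0,3)->(0,2) | p2:(0,2)->(0,1) | p3:(2,0)->(1,0)
Step 4: p0:escaped | p1:(0,2)->(0,1) | p2:(0,1)->(0,0)->EXIT | p3:(1,0)->(0,0)->EXIT
Step 5: p0:escaped | p1:(0,1)->(0,0)->EXIT | p2:escaped | p3:escaped

ESCAPED ESCAPED ESCAPED ESCAPED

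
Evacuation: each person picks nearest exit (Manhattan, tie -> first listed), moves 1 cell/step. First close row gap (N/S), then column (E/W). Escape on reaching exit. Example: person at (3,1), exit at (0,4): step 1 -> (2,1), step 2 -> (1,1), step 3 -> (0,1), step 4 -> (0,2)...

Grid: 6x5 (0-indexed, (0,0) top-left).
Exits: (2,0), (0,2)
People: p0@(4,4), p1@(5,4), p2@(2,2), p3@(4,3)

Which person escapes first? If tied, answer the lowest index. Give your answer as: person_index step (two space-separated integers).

Step 1: p0:(4,4)->(3,4) | p1:(5,4)->(4,4) | p2:(2,2)->(2,1) | p3:(4,3)->(3,3)
Step 2: p0:(3,4)->(2,4) | p1:(4,4)->(3,4) | p2:(2,1)->(2,0)->EXIT | p3:(3,3)->(2,3)
Step 3: p0:(2,4)->(2,3) | p1:(3,4)->(2,4) | p2:escaped | p3:(2,3)->(2,2)
Step 4: p0:(2,3)->(2,2) | p1:(2,4)->(2,3) | p2:escaped | p3:(2,2)->(2,1)
Step 5: p0:(2,2)->(2,1) | p1:(2,3)->(2,2) | p2:escaped | p3:(2,1)->(2,0)->EXIT
Step 6: p0:(2,1)->(2,0)->EXIT | p1:(2,2)->(2,1) | p2:escaped | p3:escaped
Step 7: p0:escaped | p1:(2,1)->(2,0)->EXIT | p2:escaped | p3:escaped
Exit steps: [6, 7, 2, 5]
First to escape: p2 at step 2

Answer: 2 2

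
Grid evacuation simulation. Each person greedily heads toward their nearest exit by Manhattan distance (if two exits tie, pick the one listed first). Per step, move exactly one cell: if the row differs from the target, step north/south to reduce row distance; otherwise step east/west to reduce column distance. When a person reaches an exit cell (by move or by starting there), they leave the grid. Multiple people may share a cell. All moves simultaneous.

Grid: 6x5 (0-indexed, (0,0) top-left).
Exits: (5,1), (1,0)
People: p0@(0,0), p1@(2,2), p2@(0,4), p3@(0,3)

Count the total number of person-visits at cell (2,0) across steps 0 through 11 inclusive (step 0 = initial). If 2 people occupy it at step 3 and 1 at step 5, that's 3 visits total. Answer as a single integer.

Step 0: p0@(0,0) p1@(2,2) p2@(0,4) p3@(0,3) -> at (2,0): 0 [-], cum=0
Step 1: p0@ESC p1@(1,2) p2@(1,4) p3@(1,3) -> at (2,0): 0 [-], cum=0
Step 2: p0@ESC p1@(1,1) p2@(1,3) p3@(1,2) -> at (2,0): 0 [-], cum=0
Step 3: p0@ESC p1@ESC p2@(1,2) p3@(1,1) -> at (2,0): 0 [-], cum=0
Step 4: p0@ESC p1@ESC p2@(1,1) p3@ESC -> at (2,0): 0 [-], cum=0
Step 5: p0@ESC p1@ESC p2@ESC p3@ESC -> at (2,0): 0 [-], cum=0
Total visits = 0

Answer: 0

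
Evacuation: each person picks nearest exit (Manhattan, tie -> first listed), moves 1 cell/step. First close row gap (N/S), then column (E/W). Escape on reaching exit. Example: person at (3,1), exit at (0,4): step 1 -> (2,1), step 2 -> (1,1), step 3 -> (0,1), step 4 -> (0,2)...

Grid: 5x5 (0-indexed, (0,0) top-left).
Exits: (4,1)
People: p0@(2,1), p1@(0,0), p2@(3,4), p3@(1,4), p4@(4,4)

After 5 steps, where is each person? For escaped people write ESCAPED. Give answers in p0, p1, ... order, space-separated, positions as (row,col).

Step 1: p0:(2,1)->(3,1) | p1:(0,0)->(1,0) | p2:(3,4)->(4,4) | p3:(1,4)->(2,4) | p4:(4,4)->(4,3)
Step 2: p0:(3,1)->(4,1)->EXIT | p1:(1,0)->(2,0) | p2:(4,4)->(4,3) | p3:(2,4)->(3,4) | p4:(4,3)->(4,2)
Step 3: p0:escaped | p1:(2,0)->(3,0) | p2:(4,3)->(4,2) | p3:(3,4)->(4,4) | p4:(4,2)->(4,1)->EXIT
Step 4: p0:escaped | p1:(3,0)->(4,0) | p2:(4,2)->(4,1)->EXIT | p3:(4,4)->(4,3) | p4:escaped
Step 5: p0:escaped | p1:(4,0)->(4,1)->EXIT | p2:escaped | p3:(4,3)->(4,2) | p4:escaped

ESCAPED ESCAPED ESCAPED (4,2) ESCAPED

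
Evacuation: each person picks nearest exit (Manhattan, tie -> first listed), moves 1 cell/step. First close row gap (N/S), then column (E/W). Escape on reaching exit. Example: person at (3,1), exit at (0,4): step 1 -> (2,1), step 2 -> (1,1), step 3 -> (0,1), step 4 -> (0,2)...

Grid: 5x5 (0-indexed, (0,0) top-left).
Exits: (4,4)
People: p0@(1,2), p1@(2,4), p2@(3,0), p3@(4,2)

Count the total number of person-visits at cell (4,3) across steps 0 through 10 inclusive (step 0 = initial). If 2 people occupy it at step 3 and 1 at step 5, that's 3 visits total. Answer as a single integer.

Answer: 3

Derivation:
Step 0: p0@(1,2) p1@(2,4) p2@(3,0) p3@(4,2) -> at (4,3): 0 [-], cum=0
Step 1: p0@(2,2) p1@(3,4) p2@(4,0) p3@(4,3) -> at (4,3): 1 [p3], cum=1
Step 2: p0@(3,2) p1@ESC p2@(4,1) p3@ESC -> at (4,3): 0 [-], cum=1
Step 3: p0@(4,2) p1@ESC p2@(4,2) p3@ESC -> at (4,3): 0 [-], cum=1
Step 4: p0@(4,3) p1@ESC p2@(4,3) p3@ESC -> at (4,3): 2 [p0,p2], cum=3
Step 5: p0@ESC p1@ESC p2@ESC p3@ESC -> at (4,3): 0 [-], cum=3
Total visits = 3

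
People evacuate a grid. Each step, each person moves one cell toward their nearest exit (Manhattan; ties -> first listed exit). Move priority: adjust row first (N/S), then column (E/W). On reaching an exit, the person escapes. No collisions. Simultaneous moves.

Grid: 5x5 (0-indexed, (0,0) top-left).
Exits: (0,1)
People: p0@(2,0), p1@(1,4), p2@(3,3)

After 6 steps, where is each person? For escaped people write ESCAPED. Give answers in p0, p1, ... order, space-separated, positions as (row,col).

Step 1: p0:(2,0)->(1,0) | p1:(1,4)->(0,4) | p2:(3,3)->(2,3)
Step 2: p0:(1,0)->(0,0) | p1:(0,4)->(0,3) | p2:(2,3)->(1,3)
Step 3: p0:(0,0)->(0,1)->EXIT | p1:(0,3)->(0,2) | p2:(1,3)->(0,3)
Step 4: p0:escaped | p1:(0,2)->(0,1)->EXIT | p2:(0,3)->(0,2)
Step 5: p0:escaped | p1:escaped | p2:(0,2)->(0,1)->EXIT

ESCAPED ESCAPED ESCAPED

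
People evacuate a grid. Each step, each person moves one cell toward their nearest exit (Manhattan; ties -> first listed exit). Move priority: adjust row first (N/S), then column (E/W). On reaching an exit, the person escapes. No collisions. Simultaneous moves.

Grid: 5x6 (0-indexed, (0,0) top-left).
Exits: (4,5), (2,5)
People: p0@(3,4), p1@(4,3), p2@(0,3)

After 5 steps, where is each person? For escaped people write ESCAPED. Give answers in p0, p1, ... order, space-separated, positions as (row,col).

Step 1: p0:(3,4)->(4,4) | p1:(4,3)->(4,4) | p2:(0,3)->(1,3)
Step 2: p0:(4,4)->(4,5)->EXIT | p1:(4,4)->(4,5)->EXIT | p2:(1,3)->(2,3)
Step 3: p0:escaped | p1:escaped | p2:(2,3)->(2,4)
Step 4: p0:escaped | p1:escaped | p2:(2,4)->(2,5)->EXIT

ESCAPED ESCAPED ESCAPED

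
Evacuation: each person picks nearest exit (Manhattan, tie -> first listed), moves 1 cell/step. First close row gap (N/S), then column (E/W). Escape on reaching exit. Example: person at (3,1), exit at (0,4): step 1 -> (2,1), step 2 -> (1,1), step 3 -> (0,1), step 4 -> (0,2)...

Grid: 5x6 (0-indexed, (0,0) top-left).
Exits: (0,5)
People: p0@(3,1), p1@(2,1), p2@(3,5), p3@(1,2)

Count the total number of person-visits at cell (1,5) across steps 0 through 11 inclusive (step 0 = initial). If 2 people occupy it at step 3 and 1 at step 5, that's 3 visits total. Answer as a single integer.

Answer: 1

Derivation:
Step 0: p0@(3,1) p1@(2,1) p2@(3,5) p3@(1,2) -> at (1,5): 0 [-], cum=0
Step 1: p0@(2,1) p1@(1,1) p2@(2,5) p3@(0,2) -> at (1,5): 0 [-], cum=0
Step 2: p0@(1,1) p1@(0,1) p2@(1,5) p3@(0,3) -> at (1,5): 1 [p2], cum=1
Step 3: p0@(0,1) p1@(0,2) p2@ESC p3@(0,4) -> at (1,5): 0 [-], cum=1
Step 4: p0@(0,2) p1@(0,3) p2@ESC p3@ESC -> at (1,5): 0 [-], cum=1
Step 5: p0@(0,3) p1@(0,4) p2@ESC p3@ESC -> at (1,5): 0 [-], cum=1
Step 6: p0@(0,4) p1@ESC p2@ESC p3@ESC -> at (1,5): 0 [-], cum=1
Step 7: p0@ESC p1@ESC p2@ESC p3@ESC -> at (1,5): 0 [-], cum=1
Total visits = 1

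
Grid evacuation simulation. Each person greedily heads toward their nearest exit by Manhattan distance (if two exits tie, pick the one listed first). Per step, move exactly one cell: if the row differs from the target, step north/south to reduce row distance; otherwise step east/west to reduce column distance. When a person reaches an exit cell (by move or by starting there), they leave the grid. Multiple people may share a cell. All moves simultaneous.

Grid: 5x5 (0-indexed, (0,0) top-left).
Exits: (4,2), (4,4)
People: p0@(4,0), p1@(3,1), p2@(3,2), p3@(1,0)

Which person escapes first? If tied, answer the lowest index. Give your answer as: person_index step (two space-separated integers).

Step 1: p0:(4,0)->(4,1) | p1:(3,1)->(4,1) | p2:(3,2)->(4,2)->EXIT | p3:(1,0)->(2,0)
Step 2: p0:(4,1)->(4,2)->EXIT | p1:(4,1)->(4,2)->EXIT | p2:escaped | p3:(2,0)->(3,0)
Step 3: p0:escaped | p1:escaped | p2:escaped | p3:(3,0)->(4,0)
Step 4: p0:escaped | p1:escaped | p2:escaped | p3:(4,0)->(4,1)
Step 5: p0:escaped | p1:escaped | p2:escaped | p3:(4,1)->(4,2)->EXIT
Exit steps: [2, 2, 1, 5]
First to escape: p2 at step 1

Answer: 2 1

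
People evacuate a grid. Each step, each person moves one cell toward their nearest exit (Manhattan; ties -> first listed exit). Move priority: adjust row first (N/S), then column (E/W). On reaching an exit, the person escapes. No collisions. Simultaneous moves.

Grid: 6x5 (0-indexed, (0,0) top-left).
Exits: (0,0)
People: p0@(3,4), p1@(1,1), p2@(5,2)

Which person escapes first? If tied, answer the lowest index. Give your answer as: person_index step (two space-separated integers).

Step 1: p0:(3,4)->(2,4) | p1:(1,1)->(0,1) | p2:(5,2)->(4,2)
Step 2: p0:(2,4)->(1,4) | p1:(0,1)->(0,0)->EXIT | p2:(4,2)->(3,2)
Step 3: p0:(1,4)->(0,4) | p1:escaped | p2:(3,2)->(2,2)
Step 4: p0:(0,4)->(0,3) | p1:escaped | p2:(2,2)->(1,2)
Step 5: p0:(0,3)->(0,2) | p1:escaped | p2:(1,2)->(0,2)
Step 6: p0:(0,2)->(0,1) | p1:escaped | p2:(0,2)->(0,1)
Step 7: p0:(0,1)->(0,0)->EXIT | p1:escaped | p2:(0,1)->(0,0)->EXIT
Exit steps: [7, 2, 7]
First to escape: p1 at step 2

Answer: 1 2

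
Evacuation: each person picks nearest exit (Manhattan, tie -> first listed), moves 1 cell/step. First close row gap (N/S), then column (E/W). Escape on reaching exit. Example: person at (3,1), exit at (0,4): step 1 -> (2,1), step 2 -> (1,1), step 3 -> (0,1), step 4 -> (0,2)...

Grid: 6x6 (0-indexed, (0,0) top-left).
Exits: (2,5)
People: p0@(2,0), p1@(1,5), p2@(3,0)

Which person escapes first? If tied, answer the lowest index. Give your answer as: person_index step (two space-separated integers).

Step 1: p0:(2,0)->(2,1) | p1:(1,5)->(2,5)->EXIT | p2:(3,0)->(2,0)
Step 2: p0:(2,1)->(2,2) | p1:escaped | p2:(2,0)->(2,1)
Step 3: p0:(2,2)->(2,3) | p1:escaped | p2:(2,1)->(2,2)
Step 4: p0:(2,3)->(2,4) | p1:escaped | p2:(2,2)->(2,3)
Step 5: p0:(2,4)->(2,5)->EXIT | p1:escaped | p2:(2,3)->(2,4)
Step 6: p0:escaped | p1:escaped | p2:(2,4)->(2,5)->EXIT
Exit steps: [5, 1, 6]
First to escape: p1 at step 1

Answer: 1 1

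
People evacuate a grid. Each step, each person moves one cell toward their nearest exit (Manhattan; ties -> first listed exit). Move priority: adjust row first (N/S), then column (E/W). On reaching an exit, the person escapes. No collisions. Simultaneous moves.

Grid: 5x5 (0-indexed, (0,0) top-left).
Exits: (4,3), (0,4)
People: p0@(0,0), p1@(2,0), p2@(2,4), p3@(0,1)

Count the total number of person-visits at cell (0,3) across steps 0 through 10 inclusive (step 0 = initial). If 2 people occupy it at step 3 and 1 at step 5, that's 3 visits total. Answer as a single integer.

Answer: 2

Derivation:
Step 0: p0@(0,0) p1@(2,0) p2@(2,4) p3@(0,1) -> at (0,3): 0 [-], cum=0
Step 1: p0@(0,1) p1@(3,0) p2@(1,4) p3@(0,2) -> at (0,3): 0 [-], cum=0
Step 2: p0@(0,2) p1@(4,0) p2@ESC p3@(0,3) -> at (0,3): 1 [p3], cum=1
Step 3: p0@(0,3) p1@(4,1) p2@ESC p3@ESC -> at (0,3): 1 [p0], cum=2
Step 4: p0@ESC p1@(4,2) p2@ESC p3@ESC -> at (0,3): 0 [-], cum=2
Step 5: p0@ESC p1@ESC p2@ESC p3@ESC -> at (0,3): 0 [-], cum=2
Total visits = 2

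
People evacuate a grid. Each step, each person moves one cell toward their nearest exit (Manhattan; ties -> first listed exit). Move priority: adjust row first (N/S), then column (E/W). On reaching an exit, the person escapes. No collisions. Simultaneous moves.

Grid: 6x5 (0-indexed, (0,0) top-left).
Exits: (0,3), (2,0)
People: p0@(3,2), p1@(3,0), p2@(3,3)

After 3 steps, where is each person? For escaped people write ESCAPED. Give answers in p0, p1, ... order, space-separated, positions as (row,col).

Step 1: p0:(3,2)->(2,2) | p1:(3,0)->(2,0)->EXIT | p2:(3,3)->(2,3)
Step 2: p0:(2,2)->(2,1) | p1:escaped | p2:(2,3)->(1,3)
Step 3: p0:(2,1)->(2,0)->EXIT | p1:escaped | p2:(1,3)->(0,3)->EXIT

ESCAPED ESCAPED ESCAPED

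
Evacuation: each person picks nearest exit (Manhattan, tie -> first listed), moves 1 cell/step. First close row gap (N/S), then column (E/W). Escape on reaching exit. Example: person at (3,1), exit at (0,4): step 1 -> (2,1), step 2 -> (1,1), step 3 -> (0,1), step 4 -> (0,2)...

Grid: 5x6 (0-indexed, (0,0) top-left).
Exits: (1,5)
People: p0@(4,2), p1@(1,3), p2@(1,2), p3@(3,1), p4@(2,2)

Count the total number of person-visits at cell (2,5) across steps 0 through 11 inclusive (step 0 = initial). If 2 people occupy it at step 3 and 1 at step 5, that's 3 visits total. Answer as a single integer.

Answer: 0

Derivation:
Step 0: p0@(4,2) p1@(1,3) p2@(1,2) p3@(3,1) p4@(2,2) -> at (2,5): 0 [-], cum=0
Step 1: p0@(3,2) p1@(1,4) p2@(1,3) p3@(2,1) p4@(1,2) -> at (2,5): 0 [-], cum=0
Step 2: p0@(2,2) p1@ESC p2@(1,4) p3@(1,1) p4@(1,3) -> at (2,5): 0 [-], cum=0
Step 3: p0@(1,2) p1@ESC p2@ESC p3@(1,2) p4@(1,4) -> at (2,5): 0 [-], cum=0
Step 4: p0@(1,3) p1@ESC p2@ESC p3@(1,3) p4@ESC -> at (2,5): 0 [-], cum=0
Step 5: p0@(1,4) p1@ESC p2@ESC p3@(1,4) p4@ESC -> at (2,5): 0 [-], cum=0
Step 6: p0@ESC p1@ESC p2@ESC p3@ESC p4@ESC -> at (2,5): 0 [-], cum=0
Total visits = 0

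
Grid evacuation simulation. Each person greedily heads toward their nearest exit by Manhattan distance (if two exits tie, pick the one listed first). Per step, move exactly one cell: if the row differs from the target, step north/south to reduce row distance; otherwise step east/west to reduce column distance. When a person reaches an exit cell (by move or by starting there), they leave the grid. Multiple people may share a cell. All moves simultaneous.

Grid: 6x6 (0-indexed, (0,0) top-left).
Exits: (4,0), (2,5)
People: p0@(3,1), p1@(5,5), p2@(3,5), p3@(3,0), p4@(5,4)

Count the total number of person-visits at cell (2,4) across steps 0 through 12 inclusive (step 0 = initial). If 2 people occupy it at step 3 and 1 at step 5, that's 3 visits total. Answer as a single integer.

Step 0: p0@(3,1) p1@(5,5) p2@(3,5) p3@(3,0) p4@(5,4) -> at (2,4): 0 [-], cum=0
Step 1: p0@(4,1) p1@(4,5) p2@ESC p3@ESC p4@(4,4) -> at (2,4): 0 [-], cum=0
Step 2: p0@ESC p1@(3,5) p2@ESC p3@ESC p4@(3,4) -> at (2,4): 0 [-], cum=0
Step 3: p0@ESC p1@ESC p2@ESC p3@ESC p4@(2,4) -> at (2,4): 1 [p4], cum=1
Step 4: p0@ESC p1@ESC p2@ESC p3@ESC p4@ESC -> at (2,4): 0 [-], cum=1
Total visits = 1

Answer: 1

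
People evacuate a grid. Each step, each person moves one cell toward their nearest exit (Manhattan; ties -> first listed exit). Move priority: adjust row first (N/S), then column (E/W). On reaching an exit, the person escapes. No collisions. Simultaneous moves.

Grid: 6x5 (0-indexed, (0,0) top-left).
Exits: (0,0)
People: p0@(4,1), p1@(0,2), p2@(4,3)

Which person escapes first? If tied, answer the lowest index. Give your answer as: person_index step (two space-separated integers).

Step 1: p0:(4,1)->(3,1) | p1:(0,2)->(0,1) | p2:(4,3)->(3,3)
Step 2: p0:(3,1)->(2,1) | p1:(0,1)->(0,0)->EXIT | p2:(3,3)->(2,3)
Step 3: p0:(2,1)->(1,1) | p1:escaped | p2:(2,3)->(1,3)
Step 4: p0:(1,1)->(0,1) | p1:escaped | p2:(1,3)->(0,3)
Step 5: p0:(0,1)->(0,0)->EXIT | p1:escaped | p2:(0,3)->(0,2)
Step 6: p0:escaped | p1:escaped | p2:(0,2)->(0,1)
Step 7: p0:escaped | p1:escaped | p2:(0,1)->(0,0)->EXIT
Exit steps: [5, 2, 7]
First to escape: p1 at step 2

Answer: 1 2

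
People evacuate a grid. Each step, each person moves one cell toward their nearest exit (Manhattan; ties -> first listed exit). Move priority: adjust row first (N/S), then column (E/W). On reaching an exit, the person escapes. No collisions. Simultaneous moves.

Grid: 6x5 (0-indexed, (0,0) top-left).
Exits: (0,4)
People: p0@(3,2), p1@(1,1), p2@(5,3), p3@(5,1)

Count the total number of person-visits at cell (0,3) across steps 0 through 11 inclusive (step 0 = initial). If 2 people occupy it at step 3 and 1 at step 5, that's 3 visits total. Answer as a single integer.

Step 0: p0@(3,2) p1@(1,1) p2@(5,3) p3@(5,1) -> at (0,3): 0 [-], cum=0
Step 1: p0@(2,2) p1@(0,1) p2@(4,3) p3@(4,1) -> at (0,3): 0 [-], cum=0
Step 2: p0@(1,2) p1@(0,2) p2@(3,3) p3@(3,1) -> at (0,3): 0 [-], cum=0
Step 3: p0@(0,2) p1@(0,3) p2@(2,3) p3@(2,1) -> at (0,3): 1 [p1], cum=1
Step 4: p0@(0,3) p1@ESC p2@(1,3) p3@(1,1) -> at (0,3): 1 [p0], cum=2
Step 5: p0@ESC p1@ESC p2@(0,3) p3@(0,1) -> at (0,3): 1 [p2], cum=3
Step 6: p0@ESC p1@ESC p2@ESC p3@(0,2) -> at (0,3): 0 [-], cum=3
Step 7: p0@ESC p1@ESC p2@ESC p3@(0,3) -> at (0,3): 1 [p3], cum=4
Step 8: p0@ESC p1@ESC p2@ESC p3@ESC -> at (0,3): 0 [-], cum=4
Total visits = 4

Answer: 4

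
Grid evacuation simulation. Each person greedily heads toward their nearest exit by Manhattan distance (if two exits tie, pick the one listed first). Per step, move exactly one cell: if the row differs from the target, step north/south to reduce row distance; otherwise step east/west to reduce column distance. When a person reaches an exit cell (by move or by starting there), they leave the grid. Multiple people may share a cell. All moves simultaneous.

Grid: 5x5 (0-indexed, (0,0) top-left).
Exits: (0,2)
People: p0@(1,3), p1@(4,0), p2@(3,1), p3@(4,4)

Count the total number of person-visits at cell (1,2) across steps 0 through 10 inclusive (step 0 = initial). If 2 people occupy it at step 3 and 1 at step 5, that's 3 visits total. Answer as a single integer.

Step 0: p0@(1,3) p1@(4,0) p2@(3,1) p3@(4,4) -> at (1,2): 0 [-], cum=0
Step 1: p0@(0,3) p1@(3,0) p2@(2,1) p3@(3,4) -> at (1,2): 0 [-], cum=0
Step 2: p0@ESC p1@(2,0) p2@(1,1) p3@(2,4) -> at (1,2): 0 [-], cum=0
Step 3: p0@ESC p1@(1,0) p2@(0,1) p3@(1,4) -> at (1,2): 0 [-], cum=0
Step 4: p0@ESC p1@(0,0) p2@ESC p3@(0,4) -> at (1,2): 0 [-], cum=0
Step 5: p0@ESC p1@(0,1) p2@ESC p3@(0,3) -> at (1,2): 0 [-], cum=0
Step 6: p0@ESC p1@ESC p2@ESC p3@ESC -> at (1,2): 0 [-], cum=0
Total visits = 0

Answer: 0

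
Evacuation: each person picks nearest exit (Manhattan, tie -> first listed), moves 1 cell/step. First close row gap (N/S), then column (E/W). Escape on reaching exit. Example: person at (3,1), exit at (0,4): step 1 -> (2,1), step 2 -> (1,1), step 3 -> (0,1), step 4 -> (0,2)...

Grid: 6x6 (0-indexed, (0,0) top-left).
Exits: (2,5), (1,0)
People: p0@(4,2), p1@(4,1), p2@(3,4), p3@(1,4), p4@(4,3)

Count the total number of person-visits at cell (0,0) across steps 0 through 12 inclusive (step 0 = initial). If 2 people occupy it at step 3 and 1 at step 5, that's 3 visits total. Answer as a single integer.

Answer: 0

Derivation:
Step 0: p0@(4,2) p1@(4,1) p2@(3,4) p3@(1,4) p4@(4,3) -> at (0,0): 0 [-], cum=0
Step 1: p0@(3,2) p1@(3,1) p2@(2,4) p3@(2,4) p4@(3,3) -> at (0,0): 0 [-], cum=0
Step 2: p0@(2,2) p1@(2,1) p2@ESC p3@ESC p4@(2,3) -> at (0,0): 0 [-], cum=0
Step 3: p0@(2,3) p1@(1,1) p2@ESC p3@ESC p4@(2,4) -> at (0,0): 0 [-], cum=0
Step 4: p0@(2,4) p1@ESC p2@ESC p3@ESC p4@ESC -> at (0,0): 0 [-], cum=0
Step 5: p0@ESC p1@ESC p2@ESC p3@ESC p4@ESC -> at (0,0): 0 [-], cum=0
Total visits = 0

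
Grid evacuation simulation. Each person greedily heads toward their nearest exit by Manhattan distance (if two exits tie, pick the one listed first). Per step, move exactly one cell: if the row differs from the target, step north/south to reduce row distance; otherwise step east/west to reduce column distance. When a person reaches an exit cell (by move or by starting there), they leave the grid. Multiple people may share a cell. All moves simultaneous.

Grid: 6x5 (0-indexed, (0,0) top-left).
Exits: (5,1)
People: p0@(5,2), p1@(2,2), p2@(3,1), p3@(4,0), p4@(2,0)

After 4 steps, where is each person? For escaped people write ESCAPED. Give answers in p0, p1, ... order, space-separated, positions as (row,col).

Step 1: p0:(5,2)->(5,1)->EXIT | p1:(2,2)->(3,2) | p2:(3,1)->(4,1) | p3:(4,0)->(5,0) | p4:(2,0)->(3,0)
Step 2: p0:escaped | p1:(3,2)->(4,2) | p2:(4,1)->(5,1)->EXIT | p3:(5,0)->(5,1)->EXIT | p4:(3,0)->(4,0)
Step 3: p0:escaped | p1:(4,2)->(5,2) | p2:escaped | p3:escaped | p4:(4,0)->(5,0)
Step 4: p0:escaped | p1:(5,2)->(5,1)->EXIT | p2:escaped | p3:escaped | p4:(5,0)->(5,1)->EXIT

ESCAPED ESCAPED ESCAPED ESCAPED ESCAPED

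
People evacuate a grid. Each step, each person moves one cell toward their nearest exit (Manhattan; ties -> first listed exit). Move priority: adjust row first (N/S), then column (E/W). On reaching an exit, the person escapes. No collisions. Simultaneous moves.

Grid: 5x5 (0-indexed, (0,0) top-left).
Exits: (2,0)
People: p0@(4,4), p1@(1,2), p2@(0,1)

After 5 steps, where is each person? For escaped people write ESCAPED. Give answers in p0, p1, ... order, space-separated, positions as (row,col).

Step 1: p0:(4,4)->(3,4) | p1:(1,2)->(2,2) | p2:(0,1)->(1,1)
Step 2: p0:(3,4)->(2,4) | p1:(2,2)->(2,1) | p2:(1,1)->(2,1)
Step 3: p0:(2,4)->(2,3) | p1:(2,1)->(2,0)->EXIT | p2:(2,1)->(2,0)->EXIT
Step 4: p0:(2,3)->(2,2) | p1:escaped | p2:escaped
Step 5: p0:(2,2)->(2,1) | p1:escaped | p2:escaped

(2,1) ESCAPED ESCAPED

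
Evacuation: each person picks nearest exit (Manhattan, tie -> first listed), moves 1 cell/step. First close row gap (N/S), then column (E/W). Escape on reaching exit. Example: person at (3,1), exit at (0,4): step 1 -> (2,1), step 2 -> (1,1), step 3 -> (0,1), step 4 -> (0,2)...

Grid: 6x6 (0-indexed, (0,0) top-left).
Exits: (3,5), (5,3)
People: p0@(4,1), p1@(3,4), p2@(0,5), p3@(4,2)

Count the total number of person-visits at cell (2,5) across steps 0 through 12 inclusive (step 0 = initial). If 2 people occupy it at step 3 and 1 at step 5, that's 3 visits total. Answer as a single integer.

Answer: 1

Derivation:
Step 0: p0@(4,1) p1@(3,4) p2@(0,5) p3@(4,2) -> at (2,5): 0 [-], cum=0
Step 1: p0@(5,1) p1@ESC p2@(1,5) p3@(5,2) -> at (2,5): 0 [-], cum=0
Step 2: p0@(5,2) p1@ESC p2@(2,5) p3@ESC -> at (2,5): 1 [p2], cum=1
Step 3: p0@ESC p1@ESC p2@ESC p3@ESC -> at (2,5): 0 [-], cum=1
Total visits = 1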